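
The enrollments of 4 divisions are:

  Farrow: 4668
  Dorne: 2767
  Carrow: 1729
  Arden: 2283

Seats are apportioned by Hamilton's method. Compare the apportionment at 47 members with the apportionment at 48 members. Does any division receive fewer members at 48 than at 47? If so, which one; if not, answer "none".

At 47 seats: Farrow 19, Dorne 11, Carrow 7, Arden 10.
At 48 seats: Farrow 20, Dorne 12, Carrow 7, Arden 9.
Arden drops from 10 to 9.

Arden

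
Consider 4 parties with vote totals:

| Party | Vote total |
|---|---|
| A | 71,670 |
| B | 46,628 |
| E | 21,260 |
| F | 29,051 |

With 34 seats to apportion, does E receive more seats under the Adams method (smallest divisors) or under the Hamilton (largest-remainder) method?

Adams

Adams: A 14, B 9, E 5, F 6.
Hamilton: A 15, B 9, E 4, F 6.
E gets 5 under Adams and 4 under Hamilton.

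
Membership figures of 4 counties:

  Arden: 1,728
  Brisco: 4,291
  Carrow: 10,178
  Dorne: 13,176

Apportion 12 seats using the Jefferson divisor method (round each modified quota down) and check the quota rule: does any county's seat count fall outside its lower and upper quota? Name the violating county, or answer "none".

none

Standard quotas: Arden 0.706, Brisco 1.753, Carrow 4.158, Dorne 5.383.
Jefferson allocation: Arden 0, Brisco 2, Carrow 4, Dorne 6.
Every allocation lies between the lower and upper quota.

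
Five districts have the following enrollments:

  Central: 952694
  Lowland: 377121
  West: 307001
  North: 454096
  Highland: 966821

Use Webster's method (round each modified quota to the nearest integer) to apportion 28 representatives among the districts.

Central=9; Lowland=3; West=3; North=4; Highland=9

Standard divisor 3057733/28 ≈ 109204.75; standard quotas: Central 8.724, Lowland 3.453, West 2.811, North 4.158, Highland 8.853.
Rounding to the nearest integer gives Central 9, Lowland 3, West 3, North 4, Highland 9 — total 28, matching the house size, so no adjustment is needed.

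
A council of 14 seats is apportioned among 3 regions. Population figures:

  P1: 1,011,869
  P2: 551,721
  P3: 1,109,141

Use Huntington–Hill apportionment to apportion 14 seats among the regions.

With divisor 193621: modified quotas P1 5.226, P2 2.849, P3 5.728.
Geometric-mean thresholds: P1 √(5·6)=5.477, P2 √(2·3)=2.449, P3 √(5·6)=5.477.
Each quota rounded against its threshold gives P1 5, P2 3, P3 6 (total 14).

P1=5, P2=3, P3=6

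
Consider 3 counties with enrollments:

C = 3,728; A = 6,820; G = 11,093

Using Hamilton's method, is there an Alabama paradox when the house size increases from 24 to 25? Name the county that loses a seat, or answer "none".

At 24 seats: C 4, A 8, G 12.
At 25 seats: C 4, A 8, G 13.
No county's allocation decreased.

none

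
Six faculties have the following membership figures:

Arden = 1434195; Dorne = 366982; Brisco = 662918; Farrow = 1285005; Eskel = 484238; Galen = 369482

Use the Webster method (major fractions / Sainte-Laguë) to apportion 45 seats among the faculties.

Arden: 14; Dorne: 4; Brisco: 6; Farrow: 12; Eskel: 5; Galen: 4

Standard divisor 4602820/45 ≈ 102284.889; standard quotas: Arden 14.022, Dorne 3.588, Brisco 6.481, Farrow 12.563, Eskel 4.734, Galen 3.612.
Rounding to the nearest integer gives 14, 4, 6, 13, 5, 4 = 46 seats, so the divisor must be adjusted.
With modified divisor 103800: modified quotas Arden 13.817, Dorne 3.535, Brisco 6.386, Farrow 12.380, Eskel 4.665, Galen 3.560.
Rounding to the nearest integer: Arden 14, Dorne 4, Brisco 6, Farrow 12, Eskel 5, Galen 4 (total 45).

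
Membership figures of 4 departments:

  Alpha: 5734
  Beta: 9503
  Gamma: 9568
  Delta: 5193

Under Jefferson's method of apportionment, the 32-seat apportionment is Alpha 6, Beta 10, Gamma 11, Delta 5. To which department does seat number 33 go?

Priority for the next seat is population ÷ (current seats + 1).
Priorities: Alpha 819.143, Beta 863.909, Gamma 797.333, Delta 865.500.
Highest priority: Delta.

Delta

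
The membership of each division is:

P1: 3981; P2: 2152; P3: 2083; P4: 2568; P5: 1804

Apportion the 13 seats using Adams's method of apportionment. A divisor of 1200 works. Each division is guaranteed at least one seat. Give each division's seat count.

With modified divisor 1200: modified quotas P1 3.317, P2 1.793, P3 1.736, P4 2.140, P5 1.503.
Rounding up: P1 4, P2 2, P3 2, P4 3, P5 2 (total 13).

P1=4; P2=2; P3=2; P4=3; P5=2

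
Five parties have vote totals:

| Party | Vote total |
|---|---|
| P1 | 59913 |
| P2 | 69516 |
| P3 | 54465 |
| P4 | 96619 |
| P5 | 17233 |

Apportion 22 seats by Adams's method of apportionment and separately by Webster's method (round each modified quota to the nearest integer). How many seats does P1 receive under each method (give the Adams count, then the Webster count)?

Adams: P1 4, P2 5, P3 4, P4 7, P5 2.
Webster: P1 5, P2 5, P3 4, P4 7, P5 1.
P1 gets 4 under Adams and 5 under Webster.

4 and 5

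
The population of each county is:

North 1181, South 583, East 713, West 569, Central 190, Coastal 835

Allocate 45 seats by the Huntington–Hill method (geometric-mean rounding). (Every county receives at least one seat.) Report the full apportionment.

North: 13; South: 7; East: 8; West: 6; Central: 2; Coastal: 9

With divisor 89: modified quotas North 13.270, South 6.551, East 8.011, West 6.393, Central 2.135, Coastal 9.382.
Geometric-mean thresholds: North √(13·14)=13.491, South √(6·7)=6.481, East √(8·9)=8.485, West √(6·7)=6.481, Central √(2·3)=2.449, Coastal √(9·10)=9.487.
Each quota rounded against its threshold gives North 13, South 7, East 8, West 6, Central 2, Coastal 9 (total 45).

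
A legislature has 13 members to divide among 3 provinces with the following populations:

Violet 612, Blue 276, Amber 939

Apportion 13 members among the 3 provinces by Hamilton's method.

Violet: 4, Blue: 2, Amber: 7

The standard divisor is 1827/13 ≈ 140.538.
Standard quotas: Violet 4.355, Blue 1.964, Amber 6.681.
Lower quotas: Violet 4, Blue 1, Amber 6 (sum 11, leaving 2 seats).
Remainders in descending order: Blue 0.964, Amber 0.681, Violet 0.355.
Largest remainders: Blue, Amber receive the extra seats.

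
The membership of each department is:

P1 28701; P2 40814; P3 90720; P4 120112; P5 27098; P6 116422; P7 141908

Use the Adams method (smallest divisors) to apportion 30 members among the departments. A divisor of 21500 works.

With modified divisor 21500: modified quotas P1 1.335, P2 1.898, P3 4.220, P4 5.587, P5 1.260, P6 5.415, P7 6.600.
Rounding up: P1 2, P2 2, P3 5, P4 6, P5 2, P6 6, P7 7 (total 30).

P1 2, P2 2, P3 5, P4 6, P5 2, P6 6, P7 7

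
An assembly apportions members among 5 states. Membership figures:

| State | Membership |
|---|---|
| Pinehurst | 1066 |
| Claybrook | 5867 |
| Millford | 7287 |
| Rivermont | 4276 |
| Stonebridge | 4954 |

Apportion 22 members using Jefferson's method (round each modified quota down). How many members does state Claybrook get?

Standard divisor 23450/22 ≈ 1065.909; standard quotas: Pinehurst 1.000, Claybrook 5.504, Millford 6.836, Rivermont 4.012, Stonebridge 4.648.
Rounding down gives 1, 5, 6, 4, 4 = 20 seats, so the divisor must be adjusted.
With modified divisor 984: modified quotas Pinehurst 1.083, Claybrook 5.962, Millford 7.405, Rivermont 4.346, Stonebridge 5.035.
Rounding down: Pinehurst 1, Claybrook 5, Millford 7, Rivermont 4, Stonebridge 5 (total 22).
Claybrook receives 5.

5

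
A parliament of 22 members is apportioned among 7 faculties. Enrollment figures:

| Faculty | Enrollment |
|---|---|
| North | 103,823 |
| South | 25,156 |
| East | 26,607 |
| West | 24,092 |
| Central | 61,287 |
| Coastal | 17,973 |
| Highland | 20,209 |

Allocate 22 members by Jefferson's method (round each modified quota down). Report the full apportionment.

Standard divisor 279147/22 ≈ 12688.5; standard quotas: North 8.182, South 1.983, East 2.097, West 1.899, Central 4.830, Coastal 1.416, Highland 1.593.
Rounding down gives 8, 1, 2, 1, 4, 1, 1 = 18 seats, so the divisor must be adjusted.
With modified divisor 11000: modified quotas North 9.438, South 2.287, East 2.419, West 2.190, Central 5.572, Coastal 1.634, Highland 1.837.
Rounding down: North 9, South 2, East 2, West 2, Central 5, Coastal 1, Highland 1 (total 22).

North 9, South 2, East 2, West 2, Central 5, Coastal 1, Highland 1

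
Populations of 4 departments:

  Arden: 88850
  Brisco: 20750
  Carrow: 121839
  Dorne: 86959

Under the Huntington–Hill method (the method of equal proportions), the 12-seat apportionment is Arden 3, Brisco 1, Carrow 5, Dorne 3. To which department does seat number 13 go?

Arden

Priority for the next seat is population ÷ (√(s·(s+1))).
Priorities: Arden 25648.786, Brisco 14672.466, Carrow 22244.656, Dorne 25102.901.
Highest priority: Arden.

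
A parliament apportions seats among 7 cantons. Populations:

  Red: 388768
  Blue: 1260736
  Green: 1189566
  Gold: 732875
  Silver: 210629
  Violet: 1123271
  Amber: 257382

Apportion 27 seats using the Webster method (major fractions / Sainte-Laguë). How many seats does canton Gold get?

Standard divisor 5163227/27 ≈ 191230.63; standard quotas: Red 2.033, Blue 6.593, Green 6.221, Gold 3.832, Silver 1.101, Violet 5.874, Amber 1.346.
Rounding to the nearest integer gives Red 2, Blue 7, Green 6, Gold 4, Silver 1, Violet 6, Amber 1 — total 27, matching the house size, so no adjustment is needed.
Gold receives 4.

4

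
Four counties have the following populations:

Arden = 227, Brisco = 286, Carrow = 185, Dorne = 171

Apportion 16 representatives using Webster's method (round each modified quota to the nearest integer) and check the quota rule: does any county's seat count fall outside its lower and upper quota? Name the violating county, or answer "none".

none

Standard quotas: Arden 4.180, Brisco 5.266, Carrow 3.406, Dorne 3.148.
Webster allocation: Arden 4, Brisco 5, Carrow 4, Dorne 3.
Every allocation lies between the lower and upper quota.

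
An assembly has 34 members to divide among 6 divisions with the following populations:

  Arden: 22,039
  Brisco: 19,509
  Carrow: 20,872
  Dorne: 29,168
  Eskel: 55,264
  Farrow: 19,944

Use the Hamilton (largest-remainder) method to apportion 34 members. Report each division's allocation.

Total 166796; standard divisor 166796/34 ≈ 4905.765.
Standard quotas: Arden 4.4925, Brisco 3.9768, Carrow 4.2546, Dorne 5.9457, Eskel 11.2651, Farrow 4.0654.
Lower quotas: Arden 4, Brisco 3, Carrow 4, Dorne 5, Eskel 11, Farrow 4 (sum 31, leaving 3 seats).
Remainders in descending order: Brisco 0.9768, Dorne 0.9457, Arden 0.4925, Eskel 0.2651, Carrow 0.2546, Farrow 0.0654.
The surplus seats go to Brisco, Dorne, Arden.

Arden 5, Brisco 4, Carrow 4, Dorne 6, Eskel 11, Farrow 4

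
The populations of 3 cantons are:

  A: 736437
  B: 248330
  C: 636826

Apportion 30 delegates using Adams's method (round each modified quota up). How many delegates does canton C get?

Standard divisor 1621593/30 ≈ 54053.1; standard quotas: A 13.624, B 4.594, C 11.781.
Rounding up gives 14, 5, 12 = 31 seats, so the divisor must be adjusted.
With modified divisor 57300: modified quotas A 12.852, B 4.334, C 11.114.
Rounding up: A 13, B 5, C 12 (total 30).
C receives 12.

12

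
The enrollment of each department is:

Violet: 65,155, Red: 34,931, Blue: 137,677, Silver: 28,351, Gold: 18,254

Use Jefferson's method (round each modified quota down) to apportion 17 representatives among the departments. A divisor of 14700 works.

With modified divisor 14700: modified quotas Violet 4.432, Red 2.376, Blue 9.366, Silver 1.929, Gold 1.242.
Rounding down: Violet 4, Red 2, Blue 9, Silver 1, Gold 1 (total 17).

Violet 4, Red 2, Blue 9, Silver 1, Gold 1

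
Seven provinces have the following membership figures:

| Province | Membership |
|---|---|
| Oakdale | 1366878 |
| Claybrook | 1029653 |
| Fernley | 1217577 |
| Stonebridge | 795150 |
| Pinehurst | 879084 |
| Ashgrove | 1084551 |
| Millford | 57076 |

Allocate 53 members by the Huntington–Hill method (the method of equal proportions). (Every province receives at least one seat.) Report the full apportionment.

Oakdale 11, Claybrook 8, Fernley 10, Stonebridge 7, Pinehurst 7, Ashgrove 9, Millford 1

With divisor 122020: modified quotas Oakdale 11.202, Claybrook 8.438, Fernley 9.979, Stonebridge 6.517, Pinehurst 7.204, Ashgrove 8.888, Millford 0.468.
Geometric-mean thresholds: Oakdale √(11·12)=11.489, Claybrook √(8·9)=8.485, Fernley √(9·10)=9.487, Stonebridge √(6·7)=6.481, Pinehurst √(7·8)=7.483, Ashgrove √(8·9)=8.485, Millford (min 1).
Each quota rounded against its threshold gives Oakdale 11, Claybrook 8, Fernley 10, Stonebridge 7, Pinehurst 7, Ashgrove 9, Millford 1 (total 53).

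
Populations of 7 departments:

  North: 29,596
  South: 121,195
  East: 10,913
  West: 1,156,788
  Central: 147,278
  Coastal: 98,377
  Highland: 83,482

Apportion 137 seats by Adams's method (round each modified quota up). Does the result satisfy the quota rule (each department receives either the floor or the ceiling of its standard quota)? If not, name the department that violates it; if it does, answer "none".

West

Standard quotas: North 2.461, South 10.077, East 0.907, West 96.187, Central 12.246, Coastal 8.180, Highland 6.942.
Adams allocation: North 3, South 10, East 1, West 95, Central 12, Coastal 9, Highland 7.
West has quota 96.187 (lower 96, upper 97) but receives 95 — outside the quota interval.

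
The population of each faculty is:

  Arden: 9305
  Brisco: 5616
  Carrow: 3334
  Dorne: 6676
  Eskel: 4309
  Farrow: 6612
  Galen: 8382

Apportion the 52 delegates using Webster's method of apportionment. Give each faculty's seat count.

Arden=11, Brisco=6, Carrow=4, Dorne=8, Eskel=5, Farrow=8, Galen=10

Standard divisor 44234/52 ≈ 850.654; standard quotas: Arden 10.939, Brisco 6.602, Carrow 3.919, Dorne 7.848, Eskel 5.066, Farrow 7.773, Galen 9.854.
Rounding to the nearest integer gives 11, 7, 4, 8, 5, 8, 10 = 53 seats, so the divisor must be adjusted.
With modified divisor 870: modified quotas Arden 10.695, Brisco 6.455, Carrow 3.832, Dorne 7.674, Eskel 4.953, Farrow 7.600, Galen 9.634.
Rounding to the nearest integer: Arden 11, Brisco 6, Carrow 4, Dorne 8, Eskel 5, Farrow 8, Galen 10 (total 52).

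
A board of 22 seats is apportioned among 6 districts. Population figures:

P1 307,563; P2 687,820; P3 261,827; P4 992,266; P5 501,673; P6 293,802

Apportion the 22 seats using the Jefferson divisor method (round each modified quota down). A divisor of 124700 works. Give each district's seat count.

P1: 2, P2: 5, P3: 2, P4: 7, P5: 4, P6: 2

With modified divisor 124700: modified quotas P1 2.466, P2 5.516, P3 2.100, P4 7.957, P5 4.023, P6 2.356.
Rounding down: P1 2, P2 5, P3 2, P4 7, P5 4, P6 2 (total 22).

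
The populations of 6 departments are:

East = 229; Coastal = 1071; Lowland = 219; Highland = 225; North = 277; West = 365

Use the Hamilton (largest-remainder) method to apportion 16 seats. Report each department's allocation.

Total 2386; standard divisor 2386/16 ≈ 149.125.
Standard quotas: East 1.536, Coastal 7.182, Lowland 1.469, Highland 1.509, North 1.858, West 2.448.
Lower quotas: East 1, Coastal 7, Lowland 1, Highland 1, North 1, West 2 (sum 13, leaving 3 seats).
Remainders in descending order: North 0.858, East 0.536, Highland 0.509, Lowland 0.469, West 0.448, Coastal 0.182.
Largest remainders: North, East, Highland receive the extra seats.

East 2, Coastal 7, Lowland 1, Highland 2, North 2, West 2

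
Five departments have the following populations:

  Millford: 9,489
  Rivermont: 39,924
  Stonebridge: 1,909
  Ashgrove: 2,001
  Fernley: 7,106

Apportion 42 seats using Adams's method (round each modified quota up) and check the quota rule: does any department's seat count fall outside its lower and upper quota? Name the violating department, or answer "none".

Rivermont

Standard quotas: Millford 6.595, Rivermont 27.748, Stonebridge 1.327, Ashgrove 1.391, Fernley 4.939.
Adams allocation: Millford 7, Rivermont 26, Stonebridge 2, Ashgrove 2, Fernley 5.
Rivermont has quota 27.748 (lower 27, upper 28) but receives 26 — outside the quota interval.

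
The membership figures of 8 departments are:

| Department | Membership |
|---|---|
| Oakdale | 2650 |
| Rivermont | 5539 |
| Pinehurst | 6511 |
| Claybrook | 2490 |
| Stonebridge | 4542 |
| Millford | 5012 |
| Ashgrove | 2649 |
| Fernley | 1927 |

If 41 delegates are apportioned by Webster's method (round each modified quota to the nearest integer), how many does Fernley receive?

Standard divisor 31320/41 ≈ 763.902; standard quotas: Oakdale 3.469, Rivermont 7.251, Pinehurst 8.523, Claybrook 3.260, Stonebridge 5.946, Millford 6.561, Ashgrove 3.468, Fernley 2.523.
Rounding to the nearest integer gives Oakdale 3, Rivermont 7, Pinehurst 9, Claybrook 3, Stonebridge 6, Millford 7, Ashgrove 3, Fernley 3 — total 41, matching the house size, so no adjustment is needed.
Fernley receives 3.

3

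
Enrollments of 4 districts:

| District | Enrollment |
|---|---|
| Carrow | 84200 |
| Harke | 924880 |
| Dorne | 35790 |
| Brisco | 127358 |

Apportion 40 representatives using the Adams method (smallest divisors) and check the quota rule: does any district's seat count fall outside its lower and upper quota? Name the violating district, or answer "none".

Standard quotas: Carrow 2.873, Harke 31.560, Dorne 1.221, Brisco 4.346.
Adams allocation: Carrow 3, Harke 30, Dorne 2, Brisco 5.
Harke has quota 31.560 (lower 31, upper 32) but receives 30 — outside the quota interval.

Harke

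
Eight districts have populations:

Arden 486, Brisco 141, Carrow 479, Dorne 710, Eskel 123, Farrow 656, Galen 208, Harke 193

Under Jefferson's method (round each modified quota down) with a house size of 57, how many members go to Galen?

4

Standard divisor 2996/57 ≈ 52.561; standard quotas: Arden 9.246, Brisco 2.683, Carrow 9.113, Dorne 13.508, Eskel 2.340, Farrow 12.481, Galen 3.957, Harke 3.672.
Rounding down gives 9, 2, 9, 13, 2, 12, 3, 3 = 53 seats, so the divisor must be adjusted.
With modified divisor 48.49: modified quotas Arden 10.023, Brisco 2.908, Carrow 9.878, Dorne 14.642, Eskel 2.537, Farrow 13.529, Galen 4.290, Harke 3.980.
Rounding down: Arden 10, Brisco 2, Carrow 9, Dorne 14, Eskel 2, Farrow 13, Galen 4, Harke 3 (total 57).
Galen receives 4.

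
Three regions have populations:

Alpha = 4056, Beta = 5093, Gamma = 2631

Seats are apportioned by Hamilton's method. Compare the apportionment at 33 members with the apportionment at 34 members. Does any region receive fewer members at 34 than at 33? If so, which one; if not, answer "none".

At 33 seats: Alpha 11, Beta 14, Gamma 8.
At 34 seats: Alpha 12, Beta 15, Gamma 7.
Gamma drops from 8 to 7.

Gamma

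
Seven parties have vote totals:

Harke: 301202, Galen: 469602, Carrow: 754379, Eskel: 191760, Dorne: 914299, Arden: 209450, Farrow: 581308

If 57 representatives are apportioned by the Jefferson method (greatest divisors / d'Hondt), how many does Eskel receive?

Standard divisor 3422000/57 ≈ 60035.088; standard quotas: Harke 5.017, Galen 7.822, Carrow 12.566, Eskel 3.194, Dorne 15.229, Arden 3.489, Farrow 9.683.
Rounding down gives 5, 7, 12, 3, 15, 3, 9 = 54 seats, so the divisor must be adjusted.
With modified divisor 57600: modified quotas Harke 5.229, Galen 8.153, Carrow 13.097, Eskel 3.329, Dorne 15.873, Arden 3.636, Farrow 10.092.
Rounding down: Harke 5, Galen 8, Carrow 13, Eskel 3, Dorne 15, Arden 3, Farrow 10 (total 57).
Eskel receives 3.

3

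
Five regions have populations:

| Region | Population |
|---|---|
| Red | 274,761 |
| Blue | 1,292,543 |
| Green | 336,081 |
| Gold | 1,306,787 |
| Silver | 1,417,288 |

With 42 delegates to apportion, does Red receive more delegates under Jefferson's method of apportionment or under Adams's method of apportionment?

Jefferson: Red 2, Blue 12, Green 3, Gold 12, Silver 13.
Adams: Red 3, Blue 11, Green 3, Gold 12, Silver 13.
Red gets 2 under Jefferson and 3 under Adams.

Adams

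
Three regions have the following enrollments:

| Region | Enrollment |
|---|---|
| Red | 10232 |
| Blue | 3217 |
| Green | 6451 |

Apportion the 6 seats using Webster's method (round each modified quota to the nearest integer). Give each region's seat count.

Red=3, Blue=1, Green=2

Standard divisor 19900/6 ≈ 3316.667; standard quotas: Red 3.085, Blue 0.970, Green 1.945.
Rounding to the nearest integer gives Red 3, Blue 1, Green 2 — total 6, matching the house size, so no adjustment is needed.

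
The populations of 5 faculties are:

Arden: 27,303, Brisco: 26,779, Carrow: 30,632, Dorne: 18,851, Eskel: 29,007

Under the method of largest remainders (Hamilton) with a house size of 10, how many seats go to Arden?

2

Standard divisor: 132572 ÷ 10 ≈ 13257.2.
Standard quotas: Arden 2.0595, Brisco 2.0200, Carrow 2.3106, Dorne 1.4219, Eskel 2.1880.
Lower quotas: Arden 2, Brisco 2, Carrow 2, Dorne 1, Eskel 2 (sum 9, leaving 1 seat).
Remainders in descending order: Dorne 0.4219, Carrow 0.3106, Eskel 0.1880, Arden 0.0595, Brisco 0.0200.
The surplus seat goes to Dorne.
Arden receives 2.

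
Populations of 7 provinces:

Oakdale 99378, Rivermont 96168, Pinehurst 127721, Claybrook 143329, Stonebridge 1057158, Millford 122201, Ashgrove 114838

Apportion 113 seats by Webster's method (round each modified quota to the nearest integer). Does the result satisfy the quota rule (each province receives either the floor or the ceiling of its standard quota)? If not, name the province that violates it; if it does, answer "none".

Standard quotas: Oakdale 6.378, Rivermont 6.172, Pinehurst 8.197, Claybrook 9.198, Stonebridge 67.844, Millford 7.842, Ashgrove 7.370.
Webster allocation: Oakdale 6, Rivermont 6, Pinehurst 8, Claybrook 9, Stonebridge 69, Millford 8, Ashgrove 7.
Stonebridge has quota 67.844 (lower 67, upper 68) but receives 69 — outside the quota interval.

Stonebridge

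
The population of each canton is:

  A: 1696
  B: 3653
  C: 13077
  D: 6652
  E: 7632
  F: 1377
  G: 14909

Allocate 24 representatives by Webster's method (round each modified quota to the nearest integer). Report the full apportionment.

Standard divisor 48996/24 ≈ 2041.5; standard quotas: A 0.831, B 1.789, C 6.406, D 3.258, E 3.738, F 0.675, G 7.303.
Rounding to the nearest integer gives A 1, B 2, C 6, D 3, E 4, F 1, G 7 — total 24, matching the house size, so no adjustment is needed.

A 1; B 2; C 6; D 3; E 4; F 1; G 7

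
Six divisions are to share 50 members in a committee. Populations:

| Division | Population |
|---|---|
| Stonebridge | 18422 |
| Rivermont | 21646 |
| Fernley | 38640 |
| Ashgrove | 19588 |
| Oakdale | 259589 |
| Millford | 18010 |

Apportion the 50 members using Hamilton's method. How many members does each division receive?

Stonebridge 2, Rivermont 3, Fernley 5, Ashgrove 3, Oakdale 35, Millford 2

The standard divisor is 375895/50 ≈ 7517.9.
Standard quotas: Stonebridge 2.4504, Rivermont 2.8793, Fernley 5.1397, Ashgrove 2.6055, Oakdale 34.5295, Millford 2.3956.
Lower quotas: Stonebridge 2, Rivermont 2, Fernley 5, Ashgrove 2, Oakdale 34, Millford 2 (sum 47, leaving 3 seats).
Remainders in descending order: Rivermont 0.8793, Ashgrove 0.6055, Oakdale 0.5295, Stonebridge 0.4504, Millford 0.3956, Fernley 0.1397.
Largest remainders: Rivermont, Ashgrove, Oakdale receive the extra seats.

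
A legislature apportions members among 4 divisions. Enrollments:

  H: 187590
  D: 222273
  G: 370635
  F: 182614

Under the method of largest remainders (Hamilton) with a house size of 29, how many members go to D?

Total 963112; standard divisor 963112/29 ≈ 33210.759.
Standard quotas: H 5.6485, D 6.6928, G 11.1601, F 5.4986.
Lower quotas: H 5, D 6, G 11, F 5 (sum 27, leaving 2 seats).
Remainders in descending order: D 0.6928, H 0.6485, F 0.4986, G 0.1601.
The surplus seats go to D, H.
D receives 7.

7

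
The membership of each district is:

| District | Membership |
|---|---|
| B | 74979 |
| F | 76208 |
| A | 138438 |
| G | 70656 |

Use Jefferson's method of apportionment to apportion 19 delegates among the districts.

Standard divisor 360281/19 ≈ 18962.158; standard quotas: B 3.954, F 4.019, A 7.301, G 3.726.
Rounding down gives 3, 4, 7, 3 = 17 seats, so the divisor must be adjusted.
With modified divisor 17500: modified quotas B 4.285, F 4.355, A 7.911, G 4.037.
Rounding down: B 4, F 4, A 7, G 4 (total 19).

B: 4; F: 4; A: 7; G: 4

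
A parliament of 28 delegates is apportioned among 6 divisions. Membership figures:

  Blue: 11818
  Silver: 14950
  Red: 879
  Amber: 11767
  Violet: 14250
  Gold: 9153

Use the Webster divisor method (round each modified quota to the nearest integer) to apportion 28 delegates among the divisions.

Standard divisor 62817/28 ≈ 2243.464; standard quotas: Blue 5.268, Silver 6.664, Red 0.392, Amber 5.245, Violet 6.352, Gold 4.080.
Rounding to the nearest integer gives 5, 7, 0, 5, 6, 4 = 27 seats, so the divisor must be adjusted.
With modified divisor 2170: modified quotas Blue 5.446, Silver 6.889, Red 0.405, Amber 5.423, Violet 6.567, Gold 4.218.
Rounding to the nearest integer: Blue 5, Silver 7, Red 0, Amber 5, Violet 7, Gold 4 (total 28).

Blue 5; Silver 7; Red 0; Amber 5; Violet 7; Gold 4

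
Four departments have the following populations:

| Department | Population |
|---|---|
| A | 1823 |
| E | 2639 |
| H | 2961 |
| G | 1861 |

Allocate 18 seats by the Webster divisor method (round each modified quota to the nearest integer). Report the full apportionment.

Standard divisor 9284/18 ≈ 515.778; standard quotas: A 3.534, E 5.117, H 5.741, G 3.608.
Rounding to the nearest integer gives 4, 5, 6, 4 = 19 seats, so the divisor must be adjusted.
With modified divisor 526: modified quotas A 3.466, E 5.017, H 5.629, G 3.538.
Rounding to the nearest integer: A 3, E 5, H 6, G 4 (total 18).

A 3, E 5, H 6, G 4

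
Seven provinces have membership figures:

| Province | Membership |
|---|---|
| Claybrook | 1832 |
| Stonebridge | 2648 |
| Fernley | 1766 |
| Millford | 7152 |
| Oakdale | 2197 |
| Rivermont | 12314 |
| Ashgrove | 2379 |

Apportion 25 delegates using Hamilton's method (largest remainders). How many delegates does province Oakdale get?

2

Standard divisor: 30288 ÷ 25 ≈ 1211.52.
Standard quotas: Claybrook 1.5122, Stonebridge 2.1857, Fernley 1.4577, Millford 5.9033, Oakdale 1.8134, Rivermont 10.1641, Ashgrove 1.9636.
Lower quotas: Claybrook 1, Stonebridge 2, Fernley 1, Millford 5, Oakdale 1, Rivermont 10, Ashgrove 1 (sum 21, leaving 4 seats).
Remainders in descending order: Ashgrove 0.9636, Millford 0.9033, Oakdale 0.8134, Claybrook 0.5122, Fernley 0.4577, Stonebridge 0.1857, Rivermont 0.1641.
Largest remainders: Ashgrove, Millford, Oakdale, Claybrook receive the extra seats.
Oakdale receives 2.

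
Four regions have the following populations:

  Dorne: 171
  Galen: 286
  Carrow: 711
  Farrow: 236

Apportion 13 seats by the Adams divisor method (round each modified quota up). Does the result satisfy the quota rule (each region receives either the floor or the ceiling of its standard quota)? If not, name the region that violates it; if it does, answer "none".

none

Standard quotas: Dorne 1.583, Galen 2.648, Carrow 6.583, Farrow 2.185.
Adams allocation: Dorne 2, Galen 3, Carrow 6, Farrow 2.
Every allocation lies between the lower and upper quota.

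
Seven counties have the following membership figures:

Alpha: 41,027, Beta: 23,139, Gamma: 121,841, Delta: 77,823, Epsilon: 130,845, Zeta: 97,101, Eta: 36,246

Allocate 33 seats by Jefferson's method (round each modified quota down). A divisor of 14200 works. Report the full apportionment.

Alpha=2, Beta=1, Gamma=8, Delta=5, Epsilon=9, Zeta=6, Eta=2

With modified divisor 14200: modified quotas Alpha 2.889, Beta 1.630, Gamma 8.580, Delta 5.480, Epsilon 9.214, Zeta 6.838, Eta 2.553.
Rounding down: Alpha 2, Beta 1, Gamma 8, Delta 5, Epsilon 9, Zeta 6, Eta 2 (total 33).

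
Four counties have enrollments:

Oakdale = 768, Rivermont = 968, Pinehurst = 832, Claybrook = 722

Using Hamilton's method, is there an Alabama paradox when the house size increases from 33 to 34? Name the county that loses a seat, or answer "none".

none

At 33 seats: Oakdale 8, Rivermont 10, Pinehurst 8, Claybrook 7.
At 34 seats: Oakdale 8, Rivermont 10, Pinehurst 9, Claybrook 7.
No county's allocation decreased.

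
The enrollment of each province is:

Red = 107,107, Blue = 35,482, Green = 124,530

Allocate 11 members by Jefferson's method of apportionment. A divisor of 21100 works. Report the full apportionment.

Red 5, Blue 1, Green 5

With modified divisor 21100: modified quotas Red 5.076, Blue 1.682, Green 5.902.
Rounding down: Red 5, Blue 1, Green 5 (total 11).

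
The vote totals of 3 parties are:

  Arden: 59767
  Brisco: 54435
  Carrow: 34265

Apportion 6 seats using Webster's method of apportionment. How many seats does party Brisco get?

Standard divisor 148467/6 ≈ 24744.5; standard quotas: Arden 2.415, Brisco 2.200, Carrow 1.385.
Rounding to the nearest integer gives 2, 2, 1 = 5 seats, so the divisor must be adjusted.
With modified divisor 23400: modified quotas Arden 2.554, Brisco 2.326, Carrow 1.464.
Rounding to the nearest integer: Arden 3, Brisco 2, Carrow 1 (total 6).
Brisco receives 2.

2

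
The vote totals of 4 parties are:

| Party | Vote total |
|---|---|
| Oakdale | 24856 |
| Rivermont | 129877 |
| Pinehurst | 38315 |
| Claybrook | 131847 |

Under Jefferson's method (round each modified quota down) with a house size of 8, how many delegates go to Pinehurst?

Standard divisor 324895/8 ≈ 40611.875; standard quotas: Oakdale 0.612, Rivermont 3.198, Pinehurst 0.943, Claybrook 3.247.
Rounding down gives 0, 3, 0, 3 = 6 seats, so the divisor must be adjusted.
With modified divisor 32700: modified quotas Oakdale 0.760, Rivermont 3.972, Pinehurst 1.172, Claybrook 4.032.
Rounding down: Oakdale 0, Rivermont 3, Pinehurst 1, Claybrook 4 (total 8).
Pinehurst receives 1.

1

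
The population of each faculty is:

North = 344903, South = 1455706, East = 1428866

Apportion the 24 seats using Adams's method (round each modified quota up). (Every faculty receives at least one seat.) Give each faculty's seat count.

North 3, South 11, East 10

Standard divisor 3229475/24 ≈ 134561.458; standard quotas: North 2.563, South 10.818, East 10.619.
Rounding up gives 3, 11, 11 = 25 seats, so the divisor must be adjusted.
With modified divisor 144200: modified quotas North 2.392, South 10.095, East 9.909.
Rounding up: North 3, South 11, East 10 (total 24).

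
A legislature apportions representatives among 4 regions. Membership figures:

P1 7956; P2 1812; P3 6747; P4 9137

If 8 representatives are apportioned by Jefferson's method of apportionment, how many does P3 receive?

2

Standard divisor 25652/8 ≈ 3206.5; standard quotas: P1 2.481, P2 0.565, P3 2.104, P4 2.850.
Rounding down gives 2, 0, 2, 2 = 6 seats, so the divisor must be adjusted.
With modified divisor 2500: modified quotas P1 3.182, P2 0.725, P3 2.699, P4 3.655.
Rounding down: P1 3, P2 0, P3 2, P4 3 (total 8).
P3 receives 2.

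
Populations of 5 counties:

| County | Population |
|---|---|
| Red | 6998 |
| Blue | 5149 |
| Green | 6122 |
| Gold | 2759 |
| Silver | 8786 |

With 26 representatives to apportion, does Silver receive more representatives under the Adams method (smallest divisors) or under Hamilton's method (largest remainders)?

Hamilton

Adams: Red 6, Blue 5, Green 5, Gold 3, Silver 7.
Hamilton: Red 6, Blue 5, Green 5, Gold 2, Silver 8.
Silver gets 7 under Adams and 8 under Hamilton.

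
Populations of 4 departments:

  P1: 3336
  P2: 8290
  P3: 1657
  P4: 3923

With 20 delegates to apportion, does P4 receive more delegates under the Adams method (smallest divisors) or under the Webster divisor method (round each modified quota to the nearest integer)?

Adams

Adams: P1 4, P2 9, P3 2, P4 5.
Webster: P1 4, P2 10, P3 2, P4 4.
P4 gets 5 under Adams and 4 under Webster.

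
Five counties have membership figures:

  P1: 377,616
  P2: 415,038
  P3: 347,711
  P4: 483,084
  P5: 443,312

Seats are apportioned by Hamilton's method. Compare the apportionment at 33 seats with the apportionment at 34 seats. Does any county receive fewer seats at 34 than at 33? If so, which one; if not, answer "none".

At 33 seats: P1 6, P2 7, P3 5, P4 8, P5 7.
At 34 seats: P1 6, P2 7, P3 6, P4 8, P5 7.
No county's allocation decreased.

none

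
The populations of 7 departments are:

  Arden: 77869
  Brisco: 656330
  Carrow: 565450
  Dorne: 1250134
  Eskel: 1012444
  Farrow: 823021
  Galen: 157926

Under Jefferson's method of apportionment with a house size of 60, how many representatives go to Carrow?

Standard divisor 4543174/60 ≈ 75719.567; standard quotas: Arden 1.028, Brisco 8.668, Carrow 7.468, Dorne 16.510, Eskel 13.371, Farrow 10.869, Galen 2.086.
Rounding down gives 1, 8, 7, 16, 13, 10, 2 = 57 seats, so the divisor must be adjusted.
With modified divisor 72600: modified quotas Arden 1.073, Brisco 9.040, Carrow 7.789, Dorne 17.219, Eskel 13.946, Farrow 11.336, Galen 2.175.
Rounding down: Arden 1, Brisco 9, Carrow 7, Dorne 17, Eskel 13, Farrow 11, Galen 2 (total 60).
Carrow receives 7.

7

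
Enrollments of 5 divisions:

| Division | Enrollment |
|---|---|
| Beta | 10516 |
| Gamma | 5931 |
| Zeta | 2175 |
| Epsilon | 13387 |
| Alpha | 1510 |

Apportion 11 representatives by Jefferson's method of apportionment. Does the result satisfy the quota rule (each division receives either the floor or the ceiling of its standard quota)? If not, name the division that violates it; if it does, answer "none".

Standard quotas: Beta 3.451, Gamma 1.946, Zeta 0.714, Epsilon 4.393, Alpha 0.496.
Jefferson allocation: Beta 4, Gamma 2, Zeta 0, Epsilon 5, Alpha 0.
Every allocation lies between the lower and upper quota.

none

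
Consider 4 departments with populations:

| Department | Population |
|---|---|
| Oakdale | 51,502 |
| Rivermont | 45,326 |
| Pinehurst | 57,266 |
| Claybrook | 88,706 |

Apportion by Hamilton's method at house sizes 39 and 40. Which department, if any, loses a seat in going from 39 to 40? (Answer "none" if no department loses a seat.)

Rivermont

At 39 seats: Oakdale 8, Rivermont 8, Pinehurst 9, Claybrook 14.
At 40 seats: Oakdale 9, Rivermont 7, Pinehurst 9, Claybrook 15.
Rivermont drops from 8 to 7.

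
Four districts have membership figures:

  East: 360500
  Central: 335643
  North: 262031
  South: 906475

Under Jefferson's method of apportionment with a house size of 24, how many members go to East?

5

Standard divisor 1864649/24 ≈ 77693.708; standard quotas: East 4.640, Central 4.320, North 3.373, South 11.667.
Rounding down gives 4, 4, 3, 11 = 22 seats, so the divisor must be adjusted.
With modified divisor 70900: modified quotas East 5.085, Central 4.734, North 3.696, South 12.785.
Rounding down: East 5, Central 4, North 3, South 12 (total 24).
East receives 5.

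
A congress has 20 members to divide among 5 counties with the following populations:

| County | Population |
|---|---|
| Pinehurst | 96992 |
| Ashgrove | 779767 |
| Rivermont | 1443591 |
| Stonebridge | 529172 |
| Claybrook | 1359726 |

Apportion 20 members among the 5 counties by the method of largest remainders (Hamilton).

Standard divisor: 4209248 ÷ 20 ≈ 210462.4.
Standard quotas: Pinehurst 0.4609, Ashgrove 3.7050, Rivermont 6.8591, Stonebridge 2.5143, Claybrook 6.4607.
Lower quotas: Pinehurst 0, Ashgrove 3, Rivermont 6, Stonebridge 2, Claybrook 6 (sum 17, leaving 3 seats).
Remainders in descending order: Rivermont 0.8591, Ashgrove 0.7050, Stonebridge 0.5143, Pinehurst 0.4609, Claybrook 0.4607.
The surplus seats go to Rivermont, Ashgrove, Stonebridge.

Pinehurst=0; Ashgrove=4; Rivermont=7; Stonebridge=3; Claybrook=6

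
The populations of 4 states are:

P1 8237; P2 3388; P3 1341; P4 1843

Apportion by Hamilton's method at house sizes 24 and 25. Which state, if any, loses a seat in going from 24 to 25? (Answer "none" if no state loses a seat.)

At 24 seats: P1 13, P2 6, P3 2, P4 3.
At 25 seats: P1 14, P2 6, P3 2, P4 3.
No state's allocation decreased.

none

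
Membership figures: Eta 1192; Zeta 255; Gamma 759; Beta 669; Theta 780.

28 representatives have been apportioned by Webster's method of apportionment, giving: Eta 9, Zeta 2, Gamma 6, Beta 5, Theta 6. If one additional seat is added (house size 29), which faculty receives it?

Eta

Priority for the next seat is population ÷ (current seats + 0.5).
Priorities: Eta 125.474, Zeta 102.000, Gamma 116.769, Beta 121.636, Theta 120.000.
Highest priority: Eta.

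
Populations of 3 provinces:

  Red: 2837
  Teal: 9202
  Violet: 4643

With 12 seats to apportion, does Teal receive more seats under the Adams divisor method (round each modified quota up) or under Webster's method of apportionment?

Webster

Adams: Red 2, Teal 6, Violet 4.
Webster: Red 2, Teal 7, Violet 3.
Teal gets 6 under Adams and 7 under Webster.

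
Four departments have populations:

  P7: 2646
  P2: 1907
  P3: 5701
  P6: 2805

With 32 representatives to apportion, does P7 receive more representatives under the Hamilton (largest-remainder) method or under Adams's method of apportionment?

Adams

Hamilton: P7 6, P2 5, P3 14, P6 7.
Adams: P7 7, P2 5, P3 13, P6 7.
P7 gets 6 under Hamilton and 7 under Adams.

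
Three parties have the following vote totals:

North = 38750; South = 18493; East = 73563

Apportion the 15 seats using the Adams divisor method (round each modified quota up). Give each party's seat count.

Standard divisor 130806/15 ≈ 8720.4; standard quotas: North 4.444, South 2.121, East 8.436.
Rounding up gives 5, 3, 9 = 17 seats, so the divisor must be adjusted.
With modified divisor 9500: modified quotas North 4.079, South 1.947, East 7.743.
Rounding up: North 5, South 2, East 8 (total 15).

North 5, South 2, East 8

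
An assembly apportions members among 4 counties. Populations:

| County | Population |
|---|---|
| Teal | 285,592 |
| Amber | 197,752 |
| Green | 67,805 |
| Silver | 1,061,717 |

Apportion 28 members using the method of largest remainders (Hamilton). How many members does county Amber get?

4

Standard divisor: 1612866 ÷ 28 ≈ 57602.357.
Standard quotas: Teal 4.9580, Amber 3.4331, Green 1.1771, Silver 18.4318.
Lower quotas: Teal 4, Amber 3, Green 1, Silver 18 (sum 26, leaving 2 seats).
Remainders in descending order: Teal 0.9580, Amber 0.4331, Silver 0.4318, Green 0.1771.
Largest remainders: Teal, Amber receive the extra seats.
Amber receives 4.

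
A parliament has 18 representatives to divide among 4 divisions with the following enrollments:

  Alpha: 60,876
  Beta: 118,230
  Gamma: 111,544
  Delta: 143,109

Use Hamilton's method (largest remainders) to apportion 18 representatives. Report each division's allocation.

The standard divisor is 433759/18 ≈ 24097.722.
Standard quotas: Alpha 2.5262, Beta 4.9063, Gamma 4.6288, Delta 5.9387.
Lower quotas: Alpha 2, Beta 4, Gamma 4, Delta 5 (sum 15, leaving 3 seats).
Remainders in descending order: Delta 0.9387, Beta 0.9063, Gamma 0.6288, Alpha 0.5262.
The surplus seats go to Delta, Beta, Gamma.

Alpha 2, Beta 5, Gamma 5, Delta 6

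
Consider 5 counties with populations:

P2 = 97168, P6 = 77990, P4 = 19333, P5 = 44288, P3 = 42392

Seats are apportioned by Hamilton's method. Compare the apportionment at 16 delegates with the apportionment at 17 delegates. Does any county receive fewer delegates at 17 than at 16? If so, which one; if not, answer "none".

At 16 seats: P2 6, P6 4, P4 1, P5 3, P3 2.
At 17 seats: P2 6, P6 5, P4 1, P5 3, P3 2.
No county's allocation decreased.

none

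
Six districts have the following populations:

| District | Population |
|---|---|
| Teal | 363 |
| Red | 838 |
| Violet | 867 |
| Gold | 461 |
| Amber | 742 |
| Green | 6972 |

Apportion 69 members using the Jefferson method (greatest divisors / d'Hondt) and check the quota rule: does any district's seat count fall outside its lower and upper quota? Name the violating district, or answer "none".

Standard quotas: Teal 2.445, Red 5.645, Violet 5.840, Gold 3.105, Amber 4.998, Green 46.966.
Jefferson allocation: Teal 2, Red 5, Violet 6, Gold 3, Amber 5, Green 48.
Green has quota 46.966 (lower 46, upper 47) but receives 48 — outside the quota interval.

Green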